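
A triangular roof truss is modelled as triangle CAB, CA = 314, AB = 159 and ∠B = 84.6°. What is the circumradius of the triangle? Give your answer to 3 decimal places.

157.700

Law of sines: sin C = AB·sin B/CA ≈ 0.50412.
Since CA ≥ AB, only the acute value applies: ∠C ≈ 30.27°.
Then ∠A = 180° − ∠B − ∠C ≈ 65.13°.
Law of sines gives BC = CA·sin A/sin B ≈ 286.14.
Circumradius = CA/(2 sin B) ≈ 157.7.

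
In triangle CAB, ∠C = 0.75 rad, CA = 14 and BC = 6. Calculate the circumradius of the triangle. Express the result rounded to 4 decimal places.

By the law of cosines, AB² = BC² + CA² − 2·BC·CA·cos C = 109.08, so AB ≈ 10.444.
Area = ½·BC·CA·sin C ≈ 28.629.
Circumradius = AB/(2 sin C) ≈ 7.6609.

7.6609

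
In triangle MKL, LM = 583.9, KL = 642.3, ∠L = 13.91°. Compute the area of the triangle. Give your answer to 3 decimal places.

Area = ½·KL·LM·sin L ≈ 45079.

area ≈ 45079.208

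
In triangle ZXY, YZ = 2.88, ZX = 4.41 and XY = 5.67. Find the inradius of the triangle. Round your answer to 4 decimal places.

Semiperimeter s = (5.67 + 2.88 + 4.41)/2 = 6.48.
Heron's formula: area = √(6.48·0.81·3.6·2.07) ≈ 6.2541.
Inradius = area/s = 6.2541/6.48 ≈ 0.96514.

r ≈ 0.9651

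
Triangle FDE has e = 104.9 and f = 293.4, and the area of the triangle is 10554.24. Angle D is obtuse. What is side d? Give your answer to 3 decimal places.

376.676

From area = ½·e·f·sin D, we get sin D = 2·area/(e·f) ≈ 0.68584.
Taking the obtuse solution, ∠D ≈ 136.70°.
Law of cosines then gives d ≈ 376.68.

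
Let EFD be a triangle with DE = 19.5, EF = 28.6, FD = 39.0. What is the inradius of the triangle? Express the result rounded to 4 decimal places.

Semiperimeter s = (39 + 19.5 + 28.6)/2 = 43.55.
Heron's formula: area = √(43.55·4.55·24.05·14.95) ≈ 266.92.
Inradius = area/s = 266.92/43.55 ≈ 6.129.

r ≈ 6.1290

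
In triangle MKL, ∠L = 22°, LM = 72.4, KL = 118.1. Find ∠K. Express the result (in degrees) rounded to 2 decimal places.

28.02

By the law of cosines, MK² = KL² + LM² − 2·KL·LM·cos L = 3333.7, so MK ≈ 57.738.
Law of cosines again: cos K = (MK² + KL² − LM²)/(2·MK·KL) ≈ 0.88281, so ∠K ≈ 28.02°.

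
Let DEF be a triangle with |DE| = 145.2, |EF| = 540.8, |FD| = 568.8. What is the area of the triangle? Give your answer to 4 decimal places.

area ≈ 39182.6328

Semiperimeter s = (540.8 + 568.8 + 145.2)/2 = 627.4.
Heron's formula: area = √(627.4·86.6·58.6·482.2) ≈ 39183.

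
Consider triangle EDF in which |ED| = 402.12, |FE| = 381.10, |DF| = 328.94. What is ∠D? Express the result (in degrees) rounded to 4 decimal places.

∠D ≈ 61.8852°

By the law of cosines, cos D = (|ED|² + |DF|² − |FE|²) / (2·|ED|·|DF|) ≈ 0.47124, so ∠D ≈ 61.89°.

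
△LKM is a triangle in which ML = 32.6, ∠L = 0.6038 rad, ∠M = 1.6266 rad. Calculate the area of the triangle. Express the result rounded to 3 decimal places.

381.196

The third angle is ∠K = π − ∠M − ∠L = 0.9112 rad.
Law of sines: KM = ML·sin L/sin K ≈ 23.423.
Law of sines: LK = ML·sin M/sin K ≈ 41.189.
Area = ½·ML·KM·sin M ≈ 381.2.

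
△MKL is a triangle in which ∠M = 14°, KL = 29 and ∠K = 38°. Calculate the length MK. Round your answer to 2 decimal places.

The third angle is ∠L = 180° − ∠M − ∠K = 128.00°.
Law of sines: MK = KL·sin L/sin M ≈ 94.462.

94.46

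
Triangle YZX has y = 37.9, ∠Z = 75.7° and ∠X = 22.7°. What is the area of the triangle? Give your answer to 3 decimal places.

The third angle is ∠Y = 180° − ∠Z − ∠X = 81.60°.
Law of sines: z = y·sin Z/sin Y ≈ 37.124.
Law of sines: x = y·sin X/sin Y ≈ 14.784.
Area = ½·y·z·sin X ≈ 271.48.

271.484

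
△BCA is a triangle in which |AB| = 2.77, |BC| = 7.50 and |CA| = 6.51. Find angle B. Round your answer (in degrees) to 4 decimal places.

By the law of cosines, cos B = (|AB|² + |BC|² − |CA|²) / (2·|AB|·|BC|) ≈ 0.51848, so ∠B ≈ 58.77°.

58.7697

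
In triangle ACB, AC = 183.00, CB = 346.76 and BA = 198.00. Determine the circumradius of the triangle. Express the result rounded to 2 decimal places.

By the law of cosines, cos A = (BA² + AC² − CB²) / (2·BA·AC) ≈ -0.65614, so ∠A ≈ 131.01°.
Circumradius = CB/(2 sin A) ≈ 229.75.

R ≈ 229.75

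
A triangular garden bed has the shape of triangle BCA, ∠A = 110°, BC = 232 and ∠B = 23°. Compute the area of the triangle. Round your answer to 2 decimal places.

The third angle is ∠C = 180° − ∠A − ∠B = 47.00°.
Law of sines: CA = BC·sin B/sin A ≈ 96.467.
Law of sines: AB = BC·sin C/sin A ≈ 180.56.
Area = ½·BC·CA·sin C ≈ 8184.

area ≈ 8184.00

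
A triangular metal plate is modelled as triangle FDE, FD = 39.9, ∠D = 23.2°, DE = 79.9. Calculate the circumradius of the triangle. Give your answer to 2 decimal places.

By the law of cosines, EF² = FD² + DE² − 2·FD·DE·cos D = 2115.6, so EF ≈ 45.996.
Area = ½·FD·DE·sin D ≈ 627.95.
Circumradius = EF/(2 sin D) ≈ 58.379.

58.38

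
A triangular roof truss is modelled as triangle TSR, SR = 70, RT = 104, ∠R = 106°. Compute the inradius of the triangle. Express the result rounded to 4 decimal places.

22.2539

By the law of cosines, TS² = SR² + RT² − 2·SR·RT·cos R = 19729, so TS ≈ 140.46.
Area = ½·SR·RT·sin R ≈ 3499.
Semiperimeter s = (70+104+140.46)/2 = 157.23.
Inradius = area/s = 3499/157.23 ≈ 22.254.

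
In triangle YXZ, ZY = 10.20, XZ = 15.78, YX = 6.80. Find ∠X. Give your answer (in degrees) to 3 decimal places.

∠X ≈ 27.005°

By the law of cosines, cos X = (YX² + XZ² − ZY²) / (2·YX·XZ) ≈ 0.89097, so ∠X ≈ 27.01°.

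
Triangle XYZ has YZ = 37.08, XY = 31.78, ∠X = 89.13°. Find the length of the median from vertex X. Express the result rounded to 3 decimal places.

18.793

Law of sines: sin Z = XY·sin X/YZ ≈ 0.85697.
Since YZ ≥ XY, only the acute value applies: ∠Z ≈ 58.98°.
Then ∠Y = 180° − ∠X − ∠Z ≈ 31.89°.
Law of sines gives ZX = YZ·sin Y/sin X ≈ 19.593.
Median from X: ½√(2·ZX² + 2·XY² − YZ²) ≈ 18.793.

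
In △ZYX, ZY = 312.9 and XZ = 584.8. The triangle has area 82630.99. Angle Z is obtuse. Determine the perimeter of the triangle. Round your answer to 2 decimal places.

1670.37

From area = ½·XZ·ZY·sin Z, we get sin Z = 2·area/(XZ·ZY) ≈ 0.90315.
Taking the obtuse solution, ∠Z ≈ 115.42°.
Law of cosines then gives YX ≈ 772.67.
Perimeter = 772.67 + 584.8 + 312.9 = 1670.4.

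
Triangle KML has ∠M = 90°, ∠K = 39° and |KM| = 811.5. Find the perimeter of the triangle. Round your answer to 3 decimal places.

The third angle is ∠L = 180° − ∠K − ∠M = 51.00°.
Law of sines: |ML| = |KM|·sin K/sin L ≈ 657.14.
Law of sines: |LK| = |KM|·sin M/sin L ≈ 1044.2.
Semiperimeter s = (657.14+1044.2+811.5)/2 = 1256.4.
Perimeter = 657.14 + 1044.2 + 811.5 = 2512.8.

2512.845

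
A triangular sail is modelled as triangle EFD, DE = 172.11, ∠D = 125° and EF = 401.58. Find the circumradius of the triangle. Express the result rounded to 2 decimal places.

Law of sines: sin F = DE·sin D/EF ≈ 0.35107.
Since EF ≥ DE, only the acute value applies: ∠F ≈ 20.55°.
Then ∠E = 180° − ∠D − ∠F ≈ 34.45°.
Law of sines gives FD = EF·sin E/sin D ≈ 277.3.
Circumradius = EF/(2 sin D) ≈ 245.12.

R ≈ 245.12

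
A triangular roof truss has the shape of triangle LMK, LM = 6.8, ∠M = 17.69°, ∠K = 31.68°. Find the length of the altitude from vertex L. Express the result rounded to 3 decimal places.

The third angle is ∠L = 180° − ∠M − ∠K = 130.63°.
Law of sines: MK = LM·sin L/sin K ≈ 9.8267.
Law of sines: KL = LM·sin M/sin K ≈ 3.9345.
Area = ½·LM·MK·sin M ≈ 10.152.
The altitude from L has length 2·area/MK ≈ 2.0663.

h_L ≈ 2.066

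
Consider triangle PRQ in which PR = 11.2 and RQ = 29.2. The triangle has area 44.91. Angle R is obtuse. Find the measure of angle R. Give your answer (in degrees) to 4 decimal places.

From area = ½·PR·RQ·sin R, we get sin R = 2·area/(PR·RQ) ≈ 0.27465.
Taking the obtuse solution, ∠R ≈ 164.06°.

∠R ≈ 164.0591°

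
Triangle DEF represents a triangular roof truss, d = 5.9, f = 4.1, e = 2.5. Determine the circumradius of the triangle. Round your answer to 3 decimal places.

By the law of cosines, cos D = (e² + f² − d²) / (2·e·f) ≈ -0.57317, so ∠D ≈ 124.97°.
Circumradius = d/(2 sin D) ≈ 3.6.

3.600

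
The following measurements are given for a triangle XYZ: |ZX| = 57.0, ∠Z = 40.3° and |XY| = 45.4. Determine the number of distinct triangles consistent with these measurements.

2

|ZX|·sin Z = 57.0·sin(40.3°) ≈ 36.87.
Since |ZX| sin Z < |XY| < |ZX| (36.87 < 45.4 < 57.0), two triangles exist.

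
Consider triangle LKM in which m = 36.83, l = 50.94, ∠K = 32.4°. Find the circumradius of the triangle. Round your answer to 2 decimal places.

By the law of cosines, k² = m² + l² − 2·m·l·cos K = 783.21, so k ≈ 27.986.
Area = ½·m·l·sin K ≈ 502.64.
Circumradius = k/(2 sin K) ≈ 26.115.

26.11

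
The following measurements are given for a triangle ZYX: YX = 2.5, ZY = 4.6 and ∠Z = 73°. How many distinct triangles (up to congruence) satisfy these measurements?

ZY·sin Z = 4.6·sin(73°) ≈ 4.399.
Since YX = 2.5 < 4.399 = ZY sin Z, no triangle exists.

0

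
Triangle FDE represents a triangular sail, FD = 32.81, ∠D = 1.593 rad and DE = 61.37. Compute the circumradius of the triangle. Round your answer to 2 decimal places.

By the law of cosines, EF² = FD² + DE² − 2·FD·DE·cos D = 4932.2, so EF ≈ 70.229.
Area = ½·FD·DE·sin D ≈ 1006.5.
Circumradius = EF/(2 sin D) ≈ 35.123.

R ≈ 35.12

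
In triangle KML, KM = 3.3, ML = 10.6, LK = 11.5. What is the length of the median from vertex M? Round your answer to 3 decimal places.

Median from M: ½√(2·KM² + 2·ML² − LK²) ≈ 5.3444.

5.344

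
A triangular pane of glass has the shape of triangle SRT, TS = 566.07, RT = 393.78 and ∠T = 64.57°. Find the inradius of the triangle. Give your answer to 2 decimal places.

By the law of cosines, SR² = RT² + TS² − 2·RT·TS·cos T = 2.8406e+05, so SR ≈ 532.97.
Area = ½·RT·TS·sin T ≈ 1.0065e+05.
Semiperimeter s = (393.78+566.07+532.97)/2 = 746.41.
Inradius = area/s = 1.0065e+05/746.41 ≈ 134.85.

r ≈ 134.85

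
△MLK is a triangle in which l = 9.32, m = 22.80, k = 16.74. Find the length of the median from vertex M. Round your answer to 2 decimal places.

7.32

Median from M: ½√(2·l² + 2·k² − m²) ≈ 7.3202.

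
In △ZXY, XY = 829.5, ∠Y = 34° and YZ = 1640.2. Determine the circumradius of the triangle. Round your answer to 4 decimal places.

R ≈ 947.3048

By the law of cosines, ZX² = XY² + YZ² − 2·XY·YZ·cos Y = 1.1224e+06, so ZX ≈ 1059.5.
Area = ½·XY·YZ·sin Y ≈ 3.804e+05.
Circumradius = ZX/(2 sin Y) ≈ 947.3.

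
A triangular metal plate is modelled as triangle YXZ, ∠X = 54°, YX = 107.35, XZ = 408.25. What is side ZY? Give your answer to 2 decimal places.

355.91

By the law of cosines, ZY² = YX² + XZ² − 2·YX·XZ·cos X = 1.2667e+05, so ZY ≈ 355.91.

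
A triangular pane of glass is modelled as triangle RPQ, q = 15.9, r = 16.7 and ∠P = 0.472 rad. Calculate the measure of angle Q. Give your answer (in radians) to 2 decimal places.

∠Q ≈ 1.23 rad

By the law of cosines, p² = q² + r² − 2·q·r·cos P = 58.706, so p ≈ 7.662.
Law of cosines again: cos Q = (r² + p² − q²)/(2·r·p) ≈ 0.33131, so ∠Q ≈ 1.233 rad.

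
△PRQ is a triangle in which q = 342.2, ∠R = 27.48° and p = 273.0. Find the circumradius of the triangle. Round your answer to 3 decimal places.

174.281

By the law of cosines, r² = q² + p² − 2·q·p·cos R = 25870, so r ≈ 160.84.
Area = ½·q·p·sin R ≈ 21554.
Circumradius = r/(2 sin R) ≈ 174.28.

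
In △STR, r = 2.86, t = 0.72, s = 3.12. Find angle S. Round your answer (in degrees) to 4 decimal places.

By the law of cosines, cos S = (t² + r² − s²) / (2·t·r) ≈ -0.25165, so ∠S ≈ 104.58°.

∠S ≈ 104.5752°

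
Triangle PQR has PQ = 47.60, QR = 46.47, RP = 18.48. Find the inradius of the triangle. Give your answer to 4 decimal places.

Semiperimeter s = (46.47 + 18.48 + 47.6)/2 = 56.275.
Heron's formula: area = √(56.275·9.805·37.795·8.675) ≈ 425.34.
Inradius = area/s = 425.34/56.275 ≈ 7.5582.

r ≈ 7.5582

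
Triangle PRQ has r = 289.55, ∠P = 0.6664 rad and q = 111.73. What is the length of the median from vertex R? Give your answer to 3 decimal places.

By the law of cosines, p² = r² + q² − 2·r·q·cos P = 45463, so p ≈ 213.22.
Median from R: ½√(2·q² + 2·p² − r²) ≈ 89.518.

m_R ≈ 89.518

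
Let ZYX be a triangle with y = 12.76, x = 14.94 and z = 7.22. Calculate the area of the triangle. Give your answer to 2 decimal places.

Semiperimeter s = (7.22 + 12.76 + 14.94)/2 = 17.46.
Heron's formula: area = √(17.46·10.24·4.7·2.52) ≈ 46.017.

area ≈ 46.02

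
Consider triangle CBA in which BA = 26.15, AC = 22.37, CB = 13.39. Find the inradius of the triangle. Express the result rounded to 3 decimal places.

r ≈ 4.838

Semiperimeter s = (26.15 + 22.37 + 13.39)/2 = 30.955.
Heron's formula: area = √(30.955·4.805·8.585·17.565) ≈ 149.76.
Inradius = area/s = 149.76/30.955 ≈ 4.8381.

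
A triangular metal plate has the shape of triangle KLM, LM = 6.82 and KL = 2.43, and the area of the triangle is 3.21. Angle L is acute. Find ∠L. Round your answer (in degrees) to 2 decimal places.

∠L ≈ 22.79°

From area = ½·KL·LM·sin L, we get sin L = 2·area/(KL·LM) ≈ 0.38739.
Taking the acute solution, ∠L ≈ 22.79°.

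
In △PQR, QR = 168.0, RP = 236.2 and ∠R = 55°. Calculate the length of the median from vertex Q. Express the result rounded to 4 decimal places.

By the law of cosines, PQ² = QR² + RP² − 2·QR·RP·cos R = 38494, so PQ ≈ 196.2.
Median from Q: ½√(2·PQ² + 2·QR² − RP²) ≈ 139.32.

139.3240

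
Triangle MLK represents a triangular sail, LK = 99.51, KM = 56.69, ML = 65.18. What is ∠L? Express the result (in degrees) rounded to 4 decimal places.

By the law of cosines, cos L = (ML² + LK² − KM²) / (2·ML·LK) ≈ 0.84311, so ∠L ≈ 32.53°.

32.5301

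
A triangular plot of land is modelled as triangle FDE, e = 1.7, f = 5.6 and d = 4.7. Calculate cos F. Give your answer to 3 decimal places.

By the law of cosines, cos F = (d² + e² − f²) / (2·d·e) ≈ -0.39925, so ∠F ≈ 113.53°.

-0.399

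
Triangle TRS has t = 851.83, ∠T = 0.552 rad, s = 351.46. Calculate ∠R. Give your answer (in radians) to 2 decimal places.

2.37

Law of sines: sin S = s·sin T/t ≈ 0.21636.
Since t ≥ s, only the acute value applies: ∠S ≈ 0.218 rad.
Then ∠R = π − ∠T − ∠S ≈ 2.372 rad.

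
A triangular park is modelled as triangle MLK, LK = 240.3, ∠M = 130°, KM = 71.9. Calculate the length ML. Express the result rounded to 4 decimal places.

187.6862

Law of sines: sin L = KM·sin M/LK ≈ 0.22921.
Since LK ≥ KM, only the acute value applies: ∠L ≈ 13.25°.
Then ∠K = 180° − ∠M − ∠L ≈ 36.75°.
Law of sines gives ML = LK·sin K/sin M ≈ 187.69.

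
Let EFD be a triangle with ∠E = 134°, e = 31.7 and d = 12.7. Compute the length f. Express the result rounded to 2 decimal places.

21.53

Law of sines: sin D = d·sin E/e ≈ 0.28819.
Since e ≥ d, only the acute value applies: ∠D ≈ 16.75°.
Then ∠F = 180° − ∠E − ∠D ≈ 29.25°.
Law of sines gives f = e·sin F/sin E ≈ 21.533.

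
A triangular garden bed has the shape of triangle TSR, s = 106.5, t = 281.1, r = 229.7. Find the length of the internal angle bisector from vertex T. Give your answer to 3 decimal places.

By the law of cosines, cos T = (s² + r² − t²) / (2·s·r) ≈ -0.30480, so ∠T ≈ 107.75°.
The bisector from T has length 2·s·r·cos(∠T/2)/(s+r) ≈ 85.799.

85.799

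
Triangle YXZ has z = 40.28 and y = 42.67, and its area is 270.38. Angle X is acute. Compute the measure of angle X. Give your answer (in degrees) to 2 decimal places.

From area = ½·z·y·sin X, we get sin X = 2·area/(z·y) ≈ 0.31462.
Taking the acute solution, ∠X ≈ 18.34°.

∠X ≈ 18.34°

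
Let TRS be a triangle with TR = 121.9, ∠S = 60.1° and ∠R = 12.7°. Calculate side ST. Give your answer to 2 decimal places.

30.91

The third angle is ∠T = 180° − ∠R − ∠S = 107.20°.
Law of sines: ST = TR·sin R/sin S ≈ 30.914.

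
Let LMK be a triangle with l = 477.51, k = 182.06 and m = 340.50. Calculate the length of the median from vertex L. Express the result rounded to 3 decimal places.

Median from L: ½√(2·m² + 2·k² − l²) ≈ 132.44.

132.435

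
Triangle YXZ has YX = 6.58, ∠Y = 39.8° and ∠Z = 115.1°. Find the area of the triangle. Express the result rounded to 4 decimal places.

The third angle is ∠X = 180° − ∠Z − ∠Y = 25.10°.
Law of sines: XZ = YX·sin Y/sin Z ≈ 4.6511.
Law of sines: ZY = YX·sin X/sin Z ≈ 3.0823.
Area = ½·YX·XZ·sin X ≈ 6.4912.

area ≈ 6.4912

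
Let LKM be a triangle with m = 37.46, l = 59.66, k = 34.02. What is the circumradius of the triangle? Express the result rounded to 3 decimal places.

By the law of cosines, cos L = (k² + m² − l²) / (2·k·m) ≈ -0.39184, so ∠L ≈ 113.07°.
Circumradius = l/(2 sin L) ≈ 32.423.

R ≈ 32.423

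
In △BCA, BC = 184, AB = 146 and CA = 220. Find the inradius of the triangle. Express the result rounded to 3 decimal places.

48.454

Semiperimeter s = (220 + 146 + 184)/2 = 275.
Heron's formula: area = √(275·55·129·91) ≈ 13325.
Inradius = area/s = 13325/275 ≈ 48.454.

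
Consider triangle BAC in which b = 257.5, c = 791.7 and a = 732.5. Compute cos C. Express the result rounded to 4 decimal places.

-0.0634

By the law of cosines, cos C = (b² + a² − c²) / (2·b·a) ≈ -0.06343, so ∠C ≈ 93.64°.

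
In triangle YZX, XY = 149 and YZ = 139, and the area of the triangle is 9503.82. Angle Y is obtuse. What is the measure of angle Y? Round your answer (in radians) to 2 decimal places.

∠Y ≈ 1.98 rad

From area = ½·XY·YZ·sin Y, we get sin Y = 2·area/(XY·YZ) ≈ 0.91776.
Taking the obtuse solution, ∠Y ≈ 1.9792 rad.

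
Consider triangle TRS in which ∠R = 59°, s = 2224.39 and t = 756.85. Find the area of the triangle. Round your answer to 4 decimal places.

721533.2492

Area = ½·s·t·sin R ≈ 7.2153e+05.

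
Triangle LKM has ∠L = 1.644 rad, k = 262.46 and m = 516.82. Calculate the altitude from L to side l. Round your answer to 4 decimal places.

By the law of cosines, l² = k² + m² − 2·k·m·cos L = 3.5583e+05, so l ≈ 596.51.
Area = ½·k·m·sin L ≈ 67641.
The altitude from L has length 2·area/l ≈ 226.79.

h_L ≈ 226.7862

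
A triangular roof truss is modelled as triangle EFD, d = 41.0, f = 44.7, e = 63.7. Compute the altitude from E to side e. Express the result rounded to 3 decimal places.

Semiperimeter s = (63.7 + 44.7 + 41)/2 = 74.7.
Heron's formula: area = √(74.7·11·30·33.7) ≈ 911.45.
The altitude from E has length 2·area/e ≈ 28.617.

h_E ≈ 28.617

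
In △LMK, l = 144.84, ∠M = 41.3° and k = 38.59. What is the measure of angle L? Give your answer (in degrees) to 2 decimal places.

By the law of cosines, m² = k² + l² − 2·k·l·cos M = 14070, so m ≈ 118.62.
Law of cosines again: cos L = (m² + k² − l²)/(2·m·k) ≈ -0.59202, so ∠L ≈ 126.30°.

126.30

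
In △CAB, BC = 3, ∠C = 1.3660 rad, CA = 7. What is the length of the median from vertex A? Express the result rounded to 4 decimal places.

6.8541

By the law of cosines, AB² = BC² + CA² − 2·BC·CA·cos C = 49.459, so AB ≈ 7.0327.
Median from A: ½√(2·CA² + 2·AB² − BC²) ≈ 6.8541.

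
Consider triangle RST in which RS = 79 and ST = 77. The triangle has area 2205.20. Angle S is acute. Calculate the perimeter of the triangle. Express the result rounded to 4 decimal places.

From area = ½·RS·ST·sin S, we get sin S = 2·area/(RS·ST) ≈ 0.72504.
Taking the acute solution, ∠S ≈ 46.47°.
Law of cosines then gives TR ≈ 61.572.
Perimeter = 77 + 61.572 + 79 = 217.57.

217.5724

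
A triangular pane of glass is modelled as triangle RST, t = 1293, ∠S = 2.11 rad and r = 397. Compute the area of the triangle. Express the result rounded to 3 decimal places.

Area = ½·t·r·sin S ≈ 2.2024e+05.

220244.951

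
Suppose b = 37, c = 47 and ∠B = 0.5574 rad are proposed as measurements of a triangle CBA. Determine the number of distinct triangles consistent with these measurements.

c·sin B = 47·sin(0.5574 rad) ≈ 24.86.
Since c sin B < b < c (24.86 < 37 < 47), two triangles exist.

2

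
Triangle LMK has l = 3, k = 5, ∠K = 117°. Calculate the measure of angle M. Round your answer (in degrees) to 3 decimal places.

Law of sines: sin L = l·sin K/k ≈ 0.53460.
Since k ≥ l, only the acute value applies: ∠L ≈ 32.32°.
Then ∠M = 180° − ∠K − ∠L ≈ 30.68°.

30.683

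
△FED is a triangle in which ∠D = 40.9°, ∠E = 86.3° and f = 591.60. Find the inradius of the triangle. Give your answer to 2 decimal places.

The third angle is ∠F = 180° − ∠E − ∠D = 52.80°.
Law of sines: e = f·sin E/sin F ≈ 741.17.
Law of sines: d = f·sin D/sin F ≈ 486.29.
Area = ½·f·e·sin D ≈ 1.4354e+05.
Semiperimeter s = (591.6+741.17+486.29)/2 = 909.53.
Inradius = area/s = 1.4354e+05/909.53 ≈ 157.82.

r ≈ 157.82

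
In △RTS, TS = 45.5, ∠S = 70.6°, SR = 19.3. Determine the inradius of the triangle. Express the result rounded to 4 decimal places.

7.6750

By the law of cosines, RT² = TS² + SR² − 2·TS·SR·cos S = 1859.4, so RT ≈ 43.12.
Area = ½·TS·SR·sin S ≈ 414.15.
Semiperimeter s = (45.5+19.3+43.12)/2 = 53.96.
Inradius = area/s = 414.15/53.96 ≈ 7.675.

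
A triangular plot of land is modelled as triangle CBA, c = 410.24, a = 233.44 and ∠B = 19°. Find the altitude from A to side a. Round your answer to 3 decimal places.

By the law of cosines, b² = a² + c² − 2·a·c·cos B = 41693, so b ≈ 204.19.
Area = ½·a·c·sin B ≈ 15589.
The altitude from A has length 2·area/a ≈ 133.56.

133.561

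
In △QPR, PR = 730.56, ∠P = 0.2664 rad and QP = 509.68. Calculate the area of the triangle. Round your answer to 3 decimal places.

Area = ½·QP·PR·sin P ≈ 49013.

area ≈ 49012.696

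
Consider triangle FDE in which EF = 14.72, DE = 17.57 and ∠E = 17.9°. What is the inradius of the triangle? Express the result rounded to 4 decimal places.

2.0892

By the law of cosines, FD² = DE² + EF² − 2·DE·EF·cos E = 33.161, so FD ≈ 5.7585.
Area = ½·DE·EF·sin E ≈ 39.746.
Semiperimeter s = (17.57+14.72+5.7585)/2 = 19.024.
Inradius = area/s = 39.746/19.024 ≈ 2.0892.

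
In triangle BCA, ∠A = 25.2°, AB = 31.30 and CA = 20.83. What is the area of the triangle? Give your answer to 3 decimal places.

138.800

Area = ½·CA·AB·sin A ≈ 138.8.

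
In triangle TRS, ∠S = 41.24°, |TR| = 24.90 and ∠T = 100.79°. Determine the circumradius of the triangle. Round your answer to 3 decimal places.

The third angle is ∠R = 180° − ∠S − ∠T = 37.97°.
Law of sines: |RS| = |TR|·sin T/sin S ≈ 37.104.
Law of sines: |ST| = |TR|·sin R/sin S ≈ 23.239.
Circumradius = |TR|/(2 sin S) ≈ 18.886.

18.886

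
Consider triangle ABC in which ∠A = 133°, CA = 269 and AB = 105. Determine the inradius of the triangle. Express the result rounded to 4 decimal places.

28.5651

By the law of cosines, BC² = CA² + AB² − 2·CA·AB·cos A = 1.2191e+05, so BC ≈ 349.16.
Area = ½·CA·AB·sin A ≈ 10329.
Semiperimeter s = (349.16+269+105)/2 = 361.58.
Inradius = area/s = 10329/361.58 ≈ 28.565.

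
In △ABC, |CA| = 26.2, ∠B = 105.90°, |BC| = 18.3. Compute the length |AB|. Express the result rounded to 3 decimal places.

Law of sines: sin A = |BC|·sin B/|CA| ≈ 0.67175.
Since |CA| ≥ |BC|, only the acute value applies: ∠A ≈ 42.20°.
Then ∠C = 180° − ∠B − ∠A ≈ 31.90°.
Law of sines gives |AB| = |CA|·sin C/sin B ≈ 14.395.

14.395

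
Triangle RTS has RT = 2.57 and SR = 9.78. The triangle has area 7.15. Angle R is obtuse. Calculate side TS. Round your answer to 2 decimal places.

From area = ½·SR·RT·sin R, we get sin R = 2·area/(SR·RT) ≈ 0.56894.
Taking the obtuse solution, ∠R ≈ 145.32°.
Law of cosines then gives TS ≈ 11.983.

11.98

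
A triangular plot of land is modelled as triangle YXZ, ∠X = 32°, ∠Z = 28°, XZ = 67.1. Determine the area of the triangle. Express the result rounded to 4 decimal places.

area ≈ 646.7008

The third angle is ∠Y = 180° − ∠X − ∠Z = 120.00°.
Law of sines: ZY = XZ·sin X/sin Y ≈ 41.058.
Law of sines: YX = XZ·sin Z/sin Y ≈ 36.375.
Area = ½·XZ·ZY·sin Z ≈ 646.7.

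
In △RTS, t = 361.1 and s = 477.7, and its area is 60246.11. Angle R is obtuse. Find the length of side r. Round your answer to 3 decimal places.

From area = ½·t·s·sin R, we get sin R = 2·area/(t·s) ≈ 0.69852.
Taking the obtuse solution, ∠R ≈ 2.368 rad.
Law of cosines then gives r ≈ 778.12.

778.118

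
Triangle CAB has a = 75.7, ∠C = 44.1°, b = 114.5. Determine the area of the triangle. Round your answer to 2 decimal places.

3015.96

Area = ½·a·b·sin C ≈ 3016.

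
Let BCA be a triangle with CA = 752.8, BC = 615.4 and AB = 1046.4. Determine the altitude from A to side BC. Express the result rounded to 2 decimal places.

h_A ≈ 742.93

Semiperimeter s = (752.8 + 1046.4 + 615.4)/2 = 1207.3.
Heron's formula: area = √(1207.3·454.5·160.9·591.9) ≈ 2.286e+05.
The altitude from A has length 2·area/BC ≈ 742.93.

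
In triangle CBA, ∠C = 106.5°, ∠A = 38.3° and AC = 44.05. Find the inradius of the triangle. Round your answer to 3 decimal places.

r ≈ 12.147

The third angle is ∠B = 180° − ∠A − ∠C = 35.20°.
Law of sines: BA = AC·sin C/sin B ≈ 73.271.
Law of sines: CB = AC·sin A/sin B ≈ 47.362.
Area = ½·AC·BA·sin A ≈ 1000.2.
Semiperimeter s = (73.271+44.05+47.362)/2 = 82.342.
Inradius = area/s = 1000.2/82.342 ≈ 12.147.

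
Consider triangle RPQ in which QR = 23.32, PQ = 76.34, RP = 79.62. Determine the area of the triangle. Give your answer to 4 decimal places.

Semiperimeter s = (76.34 + 23.32 + 79.62)/2 = 89.64.
Heron's formula: area = √(89.64·13.3·66.32·10.02) ≈ 890.09.

area ≈ 890.0878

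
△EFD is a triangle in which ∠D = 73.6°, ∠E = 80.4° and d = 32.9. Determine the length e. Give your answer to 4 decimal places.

The third angle is ∠F = 180° − ∠D − ∠E = 26.00°.
Law of sines: e = d·sin E/sin D ≈ 33.815.

33.8151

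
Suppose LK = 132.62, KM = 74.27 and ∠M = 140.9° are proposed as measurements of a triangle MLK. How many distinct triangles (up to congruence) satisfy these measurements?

1

KM·sin M = 74.27·sin(140.9°) ≈ 46.84.
Since ∠M is not acute, a triangle exists only if LK > KM; here LK > KM, so there is exactly one triangle.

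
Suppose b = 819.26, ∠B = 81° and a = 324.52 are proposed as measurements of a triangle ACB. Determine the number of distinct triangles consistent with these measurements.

a·sin B = 324.52·sin(81°) ≈ 320.5.
Since b ≥ a, exactly one triangle exists.

1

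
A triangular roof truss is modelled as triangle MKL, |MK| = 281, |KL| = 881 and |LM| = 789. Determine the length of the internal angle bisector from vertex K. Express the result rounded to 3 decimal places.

By the law of cosines, cos K = (|MK|² + |KL|² − |LM|²) / (2·|MK|·|KL|) ≈ 0.46979, so ∠K ≈ 61.98°.
The bisector from K has length 2·|MK|·|KL|·cos(∠K/2)/(|MK|+|KL|) ≈ 365.27.

365.273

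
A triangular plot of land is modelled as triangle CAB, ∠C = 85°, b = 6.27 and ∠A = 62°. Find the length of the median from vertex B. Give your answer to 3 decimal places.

The third angle is ∠B = 180° − ∠C − ∠A = 33.00°.
Law of sines: c = b·sin C/sin B ≈ 11.468.
Law of sines: a = b·sin A/sin B ≈ 10.165.
Median from B: ½√(2·c² + 2·a² − b²) ≈ 10.373.

10.373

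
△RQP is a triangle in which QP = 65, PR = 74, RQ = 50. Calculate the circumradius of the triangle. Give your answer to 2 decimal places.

By the law of cosines, cos R = (PR² + RQ² − QP²) / (2·PR·RQ) ≈ 0.50689, so ∠R ≈ 1.039 rad.
Circumradius = QP/(2 sin R) ≈ 37.703.

37.70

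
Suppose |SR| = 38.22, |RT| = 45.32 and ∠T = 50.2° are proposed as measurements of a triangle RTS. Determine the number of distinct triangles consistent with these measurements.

2

|RT|·sin T = 45.32·sin(50.2°) ≈ 34.82.
Since |RT| sin T < |SR| < |RT| (34.82 < 38.22 < 45.32), two triangles exist.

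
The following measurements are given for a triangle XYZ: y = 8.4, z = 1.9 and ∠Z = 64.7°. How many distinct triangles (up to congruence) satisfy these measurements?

y·sin Z = 8.4·sin(64.7°) ≈ 7.594.
Since z = 1.9 < 7.594 = y sin Z, no triangle exists.

0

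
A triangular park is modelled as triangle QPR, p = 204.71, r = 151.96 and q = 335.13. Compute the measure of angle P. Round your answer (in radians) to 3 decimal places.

By the law of cosines, cos P = (r² + q² − p²) / (2·r·q) ≈ 0.91797, so ∠P ≈ 0.408 rad.

∠P ≈ 0.408 rad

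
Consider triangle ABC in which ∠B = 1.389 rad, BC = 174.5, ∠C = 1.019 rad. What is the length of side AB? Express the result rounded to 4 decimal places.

221.9448

The third angle is ∠A = π − ∠B − ∠C = 0.734 rad.
Law of sines: AB = BC·sin C/sin A ≈ 221.94.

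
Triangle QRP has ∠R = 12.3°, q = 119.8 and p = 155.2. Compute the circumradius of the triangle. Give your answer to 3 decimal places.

By the law of cosines, r² = p² + q² − 2·p·q·cos R = 2106.7, so r ≈ 45.899.
Area = ½·p·q·sin R ≈ 1980.4.
Circumradius = r/(2 sin R) ≈ 107.73.

107.729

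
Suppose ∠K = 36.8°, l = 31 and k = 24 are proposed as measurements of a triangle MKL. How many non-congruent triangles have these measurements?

l·sin K = 31·sin(36.8°) ≈ 18.57.
Since l sin K < k < l (18.57 < 24 < 31), two triangles exist.

2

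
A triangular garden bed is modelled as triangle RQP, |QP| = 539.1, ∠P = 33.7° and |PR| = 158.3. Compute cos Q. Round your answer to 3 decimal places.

By the law of cosines, |RQ|² = |QP|² + |PR|² − 2·|QP|·|PR|·cos P = 1.7369e+05, so |RQ| ≈ 416.76.
Law of cosines again: cos Q = (|RQ|² + |QP|² − |PR|²)/(2·|RQ|·|QP|) ≈ 0.97754, so ∠Q ≈ 12.17°.

0.978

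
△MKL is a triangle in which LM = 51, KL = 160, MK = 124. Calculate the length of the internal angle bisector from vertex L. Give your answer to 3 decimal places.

By the law of cosines, cos L = (KL² + LM² − MK²) / (2·KL·LM) ≈ 0.78585, so ∠L ≈ 38.20°.
The bisector from L has length 2·KL·LM·cos(∠L/2)/(KL+LM) ≈ 73.088.

73.088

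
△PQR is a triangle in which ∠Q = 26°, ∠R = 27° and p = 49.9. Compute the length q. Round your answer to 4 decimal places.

27.3901

The third angle is ∠P = 180° − ∠Q − ∠R = 127.00°.
Law of sines: q = p·sin Q/sin P ≈ 27.39.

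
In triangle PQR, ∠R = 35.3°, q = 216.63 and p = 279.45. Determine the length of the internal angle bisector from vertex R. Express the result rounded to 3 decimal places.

By the law of cosines, r² = p² + q² − 2·p·q·cos R = 26207, so r ≈ 161.89.
The bisector from R has length 2·p·q·cos(∠R/2)/(p+q) ≈ 232.57.

t_R ≈ 232.574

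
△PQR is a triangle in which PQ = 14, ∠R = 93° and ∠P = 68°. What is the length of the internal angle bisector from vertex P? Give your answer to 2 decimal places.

t_P ≈ 5.71

The third angle is ∠Q = 180° − ∠R − ∠P = 19.00°.
Law of sines: QR = PQ·sin P/sin R ≈ 12.998.
Law of sines: RP = PQ·sin Q/sin R ≈ 4.5642.
The bisector from P has length 2·RP·PQ·cos(∠P/2)/(RP+PQ) ≈ 5.7072.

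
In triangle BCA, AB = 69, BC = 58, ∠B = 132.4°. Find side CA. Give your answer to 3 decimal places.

By the law of cosines, CA² = AB² + BC² − 2·AB·BC·cos B = 13522, so CA ≈ 116.28.

116.285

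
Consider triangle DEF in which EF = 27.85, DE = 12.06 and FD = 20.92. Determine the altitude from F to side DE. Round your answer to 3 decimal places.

Semiperimeter s = (27.85 + 20.92 + 12.06)/2 = 30.415.
Heron's formula: area = √(30.415·2.565·9.495·18.355) ≈ 116.6.
The altitude from F has length 2·area/DE ≈ 19.337.

h_F ≈ 19.337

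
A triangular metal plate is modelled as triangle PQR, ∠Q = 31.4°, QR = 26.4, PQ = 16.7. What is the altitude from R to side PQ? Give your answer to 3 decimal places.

h_R ≈ 13.755

By the law of cosines, RP² = PQ² + QR² − 2·PQ·QR·cos Q = 223.22, so RP ≈ 14.941.
Area = ½·PQ·QR·sin Q ≈ 114.85.
The altitude from R has length 2·area/PQ ≈ 13.755.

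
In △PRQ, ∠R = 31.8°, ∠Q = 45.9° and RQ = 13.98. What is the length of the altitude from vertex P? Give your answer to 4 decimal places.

The third angle is ∠P = 180° − ∠R − ∠Q = 102.30°.
Law of sines: QP = RQ·sin R/sin P ≈ 7.5399.
Law of sines: PR = RQ·sin Q/sin P ≈ 10.275.
Area = ½·RQ·QP·sin Q ≈ 37.848.
The altitude from P has length 2·area/RQ ≈ 5.4146.

5.4146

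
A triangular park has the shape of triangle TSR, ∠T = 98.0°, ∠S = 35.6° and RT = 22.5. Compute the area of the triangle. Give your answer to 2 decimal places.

The third angle is ∠R = 180° − ∠T − ∠S = 46.40°.
Law of sines: SR = RT·sin T/sin S ≈ 38.275.
Law of sines: TS = RT·sin R/sin S ≈ 27.99.
Area = ½·RT·SR·sin R ≈ 311.83.

area ≈ 311.83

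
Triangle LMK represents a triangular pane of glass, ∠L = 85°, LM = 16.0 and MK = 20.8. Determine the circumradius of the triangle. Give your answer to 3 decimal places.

R ≈ 10.440

Law of sines: sin K = LM·sin L/MK ≈ 0.76630.
Since MK ≥ LM, only the acute value applies: ∠K ≈ 50.02°.
Then ∠M = 180° − ∠L − ∠K ≈ 44.98°.
Law of sines gives KL = MK·sin M/sin L ≈ 14.758.
Circumradius = MK/(2 sin L) ≈ 10.44.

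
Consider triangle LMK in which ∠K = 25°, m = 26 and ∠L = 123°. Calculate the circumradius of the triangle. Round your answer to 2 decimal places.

24.53

The third angle is ∠M = 180° − ∠K − ∠L = 32.00°.
Law of sines: l = m·sin L/sin M ≈ 41.149.
Law of sines: k = m·sin K/sin M ≈ 20.735.
Circumradius = m/(2 sin M) ≈ 24.532.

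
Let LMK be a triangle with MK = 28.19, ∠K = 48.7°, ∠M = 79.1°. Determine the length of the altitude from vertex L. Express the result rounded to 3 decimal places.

26.319

The third angle is ∠L = 180° − ∠M − ∠K = 52.20°.
Law of sines: KL = MK·sin M/sin L ≈ 35.033.
Law of sines: LM = MK·sin K/sin L ≈ 26.803.
Area = ½·MK·KL·sin K ≈ 370.97.
The altitude from L has length 2·area/MK ≈ 26.319.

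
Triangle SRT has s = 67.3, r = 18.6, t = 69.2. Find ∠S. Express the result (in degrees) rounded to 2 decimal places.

76.40

By the law of cosines, cos S = (r² + t² − s²) / (2·r·t) ≈ 0.23514, so ∠S ≈ 76.40°.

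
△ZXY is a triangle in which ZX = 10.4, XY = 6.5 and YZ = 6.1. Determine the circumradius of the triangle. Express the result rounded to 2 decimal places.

By the law of cosines, cos Z = (YZ² + ZX² − XY²) / (2·YZ·ZX) ≈ 0.81274, so ∠Z ≈ 35.64°.
Circumradius = XY/(2 sin Z) ≈ 5.5781.

R ≈ 5.58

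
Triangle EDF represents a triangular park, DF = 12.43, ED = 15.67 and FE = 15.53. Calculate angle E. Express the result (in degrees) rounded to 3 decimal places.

By the law of cosines, cos E = (FE² + ED² − DF²) / (2·FE·ED) ≈ 0.68259, so ∠E ≈ 46.95°.

46.953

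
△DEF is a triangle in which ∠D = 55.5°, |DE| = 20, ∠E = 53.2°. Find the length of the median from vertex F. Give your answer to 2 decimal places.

m_F ≈ 13.94

The third angle is ∠F = 180° − ∠D − ∠E = 71.30°.
Law of sines: |EF| = |DE|·sin D/sin F ≈ 17.401.
Law of sines: |FD| = |DE|·sin E/sin F ≈ 16.907.
Median from F: ½√(2·|EF|² + 2·|FD|² − |DE|²) ≈ 13.94.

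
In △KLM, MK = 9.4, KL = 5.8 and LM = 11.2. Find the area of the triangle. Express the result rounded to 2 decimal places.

area ≈ 27.25

Semiperimeter s = (11.2 + 9.4 + 5.8)/2 = 13.2.
Heron's formula: area = √(13.2·2·3.8·7.4) ≈ 27.246.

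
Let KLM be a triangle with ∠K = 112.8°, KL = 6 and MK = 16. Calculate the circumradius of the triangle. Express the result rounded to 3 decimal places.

By the law of cosines, LM² = MK² + KL² − 2·MK·KL·cos K = 366.4, so LM ≈ 19.142.
Area = ½·MK·KL·sin K ≈ 44.249.
Circumradius = LM/(2 sin K) ≈ 10.382.

R ≈ 10.382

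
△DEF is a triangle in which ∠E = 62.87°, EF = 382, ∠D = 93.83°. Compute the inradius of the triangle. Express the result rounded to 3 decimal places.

r ≈ 58.895

The third angle is ∠F = 180° − ∠D − ∠E = 23.30°.
Law of sines: FD = EF·sin E/sin D ≈ 340.73.
Law of sines: DE = EF·sin F/sin D ≈ 151.44.
Area = ½·EF·FD·sin F ≈ 25742.
Semiperimeter s = (382+340.73+151.44)/2 = 437.08.
Inradius = area/s = 25742/437.08 ≈ 58.895.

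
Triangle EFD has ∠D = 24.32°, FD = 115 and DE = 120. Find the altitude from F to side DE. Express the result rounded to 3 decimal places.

By the law of cosines, EF² = FD² + DE² − 2·FD·DE·cos D = 2474.2, so EF ≈ 49.742.
Area = ½·FD·DE·sin D ≈ 2841.6.
The altitude from F has length 2·area/DE ≈ 47.361.

h_F ≈ 47.361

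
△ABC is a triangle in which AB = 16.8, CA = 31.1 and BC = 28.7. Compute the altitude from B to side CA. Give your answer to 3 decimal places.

Semiperimeter s = (28.7 + 31.1 + 16.8)/2 = 38.3.
Heron's formula: area = √(38.3·9.6·7.2·21.5) ≈ 238.57.
The altitude from B has length 2·area/CA ≈ 15.342.

h_B ≈ 15.342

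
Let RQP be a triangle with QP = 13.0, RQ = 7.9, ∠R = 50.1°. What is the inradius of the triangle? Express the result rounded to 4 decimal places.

r ≈ 2.6800

Law of sines: sin P = RQ·sin R/QP ≈ 0.46620.
Since QP ≥ RQ, only the acute value applies: ∠P ≈ 27.79°.
Then ∠Q = 180° − ∠R − ∠P ≈ 102.11°.
Law of sines gives PR = QP·sin Q/sin R ≈ 16.568.
Area = ½·QP·RQ·sin Q ≈ 50.207.
Semiperimeter s = (13+16.568+7.9)/2 = 18.734.
Inradius = area/s = 50.207/18.734 ≈ 2.68.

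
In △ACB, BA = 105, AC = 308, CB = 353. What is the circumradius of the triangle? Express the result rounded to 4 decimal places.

By the law of cosines, cos A = (BA² + AC² − CB²) / (2·BA·AC) ≈ -0.28942, so ∠A ≈ 106.82°.
Circumradius = CB/(2 sin A) ≈ 184.39.

R ≈ 184.3918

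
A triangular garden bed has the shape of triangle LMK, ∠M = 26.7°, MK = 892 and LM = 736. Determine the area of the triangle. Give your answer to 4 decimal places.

147491.6572

Area = ½·LM·MK·sin M ≈ 1.4749e+05.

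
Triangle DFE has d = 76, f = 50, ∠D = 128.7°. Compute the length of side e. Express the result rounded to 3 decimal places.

33.955

Law of sines: sin F = f·sin D/d ≈ 0.51344.
Since d ≥ f, only the acute value applies: ∠F ≈ 30.89°.
Then ∠E = 180° − ∠D − ∠F ≈ 20.41°.
Law of sines gives e = d·sin E/sin D ≈ 33.955.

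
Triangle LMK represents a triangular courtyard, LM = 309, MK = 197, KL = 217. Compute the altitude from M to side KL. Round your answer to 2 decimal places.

195.76

Semiperimeter s = (197 + 217 + 309)/2 = 361.5.
Heron's formula: area = √(361.5·164.5·144.5·52.5) ≈ 21240.
The altitude from M has length 2·area/KL ≈ 195.76.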